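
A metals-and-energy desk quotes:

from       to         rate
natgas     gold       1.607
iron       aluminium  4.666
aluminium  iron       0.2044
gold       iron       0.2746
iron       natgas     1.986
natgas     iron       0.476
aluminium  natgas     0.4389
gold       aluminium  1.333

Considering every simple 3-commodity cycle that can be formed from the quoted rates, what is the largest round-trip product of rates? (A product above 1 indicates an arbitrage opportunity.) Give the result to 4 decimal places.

0.9748

iron→aluminium→natgas→iron: 4.666 × 0.4389 × 0.476 = 0.97480
gold→aluminium→natgas→gold: 1.333 × 0.4389 × 1.607 = 0.94018
gold→iron→natgas→gold: 0.2746 × 1.986 × 1.607 = 0.87639
Maximum is iron→aluminium→natgas→iron at 0.9748; no arbitrage — every cycle loses value.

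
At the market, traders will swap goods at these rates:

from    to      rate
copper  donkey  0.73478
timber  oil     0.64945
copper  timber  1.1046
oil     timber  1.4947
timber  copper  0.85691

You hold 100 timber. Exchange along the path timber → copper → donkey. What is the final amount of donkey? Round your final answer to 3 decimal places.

100 timber × 0.85691 = 85.691 copper
85.691 copper × 0.73478 = 62.96403298 donkey

62.964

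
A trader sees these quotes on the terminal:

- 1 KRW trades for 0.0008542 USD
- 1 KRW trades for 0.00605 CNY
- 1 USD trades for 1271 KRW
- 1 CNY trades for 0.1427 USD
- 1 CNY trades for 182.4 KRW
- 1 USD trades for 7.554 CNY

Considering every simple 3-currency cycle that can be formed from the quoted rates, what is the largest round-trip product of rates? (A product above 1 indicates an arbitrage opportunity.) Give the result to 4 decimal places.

1.1770

USD→CNY→KRW→USD: 7.554 × 182.4 × 0.0008542 = 1.17696
USD→KRW→CNY→USD: 1271 × 0.00605 × 0.1427 = 1.09730
Maximum is USD→CNY→KRW→USD at 1.1770; arbitrage exists.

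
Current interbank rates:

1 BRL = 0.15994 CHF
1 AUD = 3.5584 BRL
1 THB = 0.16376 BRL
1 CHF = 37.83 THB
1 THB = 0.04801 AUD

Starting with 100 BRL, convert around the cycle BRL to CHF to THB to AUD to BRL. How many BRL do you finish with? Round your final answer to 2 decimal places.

100 BRL × 0.15994 = 15.994 CHF
15.994 CHF × 37.83 = 605.05302 THB
605.05302 THB × 0.04801 = 29.0485954902 AUD
29.0485954902 AUD × 3.5584 = 103.36652219232768 BRL

103.37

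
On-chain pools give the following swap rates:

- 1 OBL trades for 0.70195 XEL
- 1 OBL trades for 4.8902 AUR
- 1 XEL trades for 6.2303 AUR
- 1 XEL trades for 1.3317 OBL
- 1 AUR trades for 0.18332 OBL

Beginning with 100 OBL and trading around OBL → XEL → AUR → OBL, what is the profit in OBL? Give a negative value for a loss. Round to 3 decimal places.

-19.828

100 OBL × 0.70195 = 70.195 XEL
70.195 XEL × 6.2303 = 437.3359085 AUR
437.3359085 AUR × 0.18332 = 80.17241874622 OBL
Net change: 80.17241874622 − 100 = -19.82758125378 OBL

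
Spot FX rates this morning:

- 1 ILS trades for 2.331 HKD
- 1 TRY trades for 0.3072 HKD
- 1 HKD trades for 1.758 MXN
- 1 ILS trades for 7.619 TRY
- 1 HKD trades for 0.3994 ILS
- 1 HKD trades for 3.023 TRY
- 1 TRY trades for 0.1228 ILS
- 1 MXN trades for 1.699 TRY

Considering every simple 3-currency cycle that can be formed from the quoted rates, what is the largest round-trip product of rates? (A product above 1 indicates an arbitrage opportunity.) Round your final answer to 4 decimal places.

0.9348

TRY→HKD→ILS→TRY: 0.3072 × 0.3994 × 7.619 = 0.93482
TRY→HKD→MXN→TRY: 0.3072 × 1.758 × 1.699 = 0.91756
TRY→ILS→HKD→TRY: 0.1228 × 2.331 × 3.023 = 0.86532
Maximum is TRY→HKD→ILS→TRY at 0.9348; no arbitrage — every cycle loses value.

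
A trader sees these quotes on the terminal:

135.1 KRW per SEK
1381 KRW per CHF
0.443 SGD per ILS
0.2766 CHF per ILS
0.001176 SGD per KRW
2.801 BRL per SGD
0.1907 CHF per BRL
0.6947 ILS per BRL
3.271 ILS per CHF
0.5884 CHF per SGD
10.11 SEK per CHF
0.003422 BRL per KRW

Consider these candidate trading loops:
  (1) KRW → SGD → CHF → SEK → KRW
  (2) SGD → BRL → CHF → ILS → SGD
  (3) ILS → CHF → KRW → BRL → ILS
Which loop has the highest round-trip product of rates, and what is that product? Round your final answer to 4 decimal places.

0.9451

(1) 0.001176 × 0.5884 × 10.11 × 135.1 = 0.94512
(2) 2.801 × 0.1907 × 3.271 × 0.443 = 0.77401
(3) 0.2766 × 1381 × 0.003422 × 0.6947 = 0.90808
Highest is cycle (1) at 0.9451 (≤1, no arbitrage).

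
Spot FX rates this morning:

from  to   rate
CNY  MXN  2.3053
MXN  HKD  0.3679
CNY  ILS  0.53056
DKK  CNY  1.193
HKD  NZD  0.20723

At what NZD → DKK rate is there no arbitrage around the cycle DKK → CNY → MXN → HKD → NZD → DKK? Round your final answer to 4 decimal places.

Known legs of the cycle: 1.193 × 2.3053 × 0.3679 × 0.20723 = 0.2096767656274993
For no arbitrage the full-cycle product must be 1, so the missing rate is 1 / 0.2096767656274993 ≈ 4.769246.

4.7692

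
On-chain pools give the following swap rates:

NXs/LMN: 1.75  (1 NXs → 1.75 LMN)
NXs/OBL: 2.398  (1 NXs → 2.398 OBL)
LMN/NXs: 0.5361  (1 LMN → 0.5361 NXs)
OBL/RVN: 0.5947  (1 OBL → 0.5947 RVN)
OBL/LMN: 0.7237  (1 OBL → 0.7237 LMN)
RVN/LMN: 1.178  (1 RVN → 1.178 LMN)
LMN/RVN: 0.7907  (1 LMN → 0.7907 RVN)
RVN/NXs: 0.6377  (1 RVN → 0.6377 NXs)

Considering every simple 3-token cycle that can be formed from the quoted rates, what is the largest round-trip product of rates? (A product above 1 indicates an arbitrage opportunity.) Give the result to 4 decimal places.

OBL→LMN→NXs→OBL: 0.7237 × 0.5361 × 2.398 = 0.93037
OBL→RVN→NXs→OBL: 0.5947 × 0.6377 × 2.398 = 0.90942
NXs→LMN→RVN→NXs: 1.75 × 0.7907 × 0.6377 = 0.88240
Maximum is OBL→LMN→NXs→OBL at 0.9304; no arbitrage — every cycle loses value.

0.9304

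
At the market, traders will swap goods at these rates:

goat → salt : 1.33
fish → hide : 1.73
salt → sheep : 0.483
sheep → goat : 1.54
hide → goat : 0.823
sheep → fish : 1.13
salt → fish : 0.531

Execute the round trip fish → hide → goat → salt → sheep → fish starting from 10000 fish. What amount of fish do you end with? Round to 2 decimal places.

10335.30

10000 fish × 1.73 = 17300 hide
17300 hide × 0.823 = 14237.9 goat
14237.9 goat × 1.33 = 18936.407 salt
18936.407 salt × 0.483 = 9146.284581 sheep
9146.284581 sheep × 1.13 = 10335.30157653 fish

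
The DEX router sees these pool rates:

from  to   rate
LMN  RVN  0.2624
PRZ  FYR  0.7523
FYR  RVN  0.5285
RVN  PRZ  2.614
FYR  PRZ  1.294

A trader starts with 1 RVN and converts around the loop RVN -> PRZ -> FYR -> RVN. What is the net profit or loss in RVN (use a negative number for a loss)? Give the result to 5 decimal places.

1 RVN × 2.614 = 2.614 PRZ
2.614 PRZ × 0.7523 = 1.9665122 FYR
1.9665122 FYR × 0.5285 = 1.0393016977 RVN
Net change: 1.0393016977 − 1 = 0.0393016977 RVN

0.03930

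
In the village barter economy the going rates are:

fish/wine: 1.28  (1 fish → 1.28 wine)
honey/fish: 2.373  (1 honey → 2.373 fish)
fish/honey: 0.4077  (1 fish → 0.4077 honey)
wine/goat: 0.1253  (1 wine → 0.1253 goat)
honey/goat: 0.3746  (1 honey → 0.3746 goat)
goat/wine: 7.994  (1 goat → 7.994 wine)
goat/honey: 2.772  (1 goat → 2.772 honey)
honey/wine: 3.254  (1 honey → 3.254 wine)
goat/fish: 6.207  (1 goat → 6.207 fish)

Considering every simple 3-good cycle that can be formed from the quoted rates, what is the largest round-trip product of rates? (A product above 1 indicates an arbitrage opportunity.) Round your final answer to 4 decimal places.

1.1302

wine→goat→honey→wine: 0.1253 × 2.772 × 3.254 = 1.13022
wine→goat→fish→wine: 0.1253 × 6.207 × 1.28 = 0.99550
honey→goat→fish→honey: 0.3746 × 6.207 × 0.4077 = 0.94796
Maximum is wine→goat→honey→wine at 1.1302; arbitrage exists.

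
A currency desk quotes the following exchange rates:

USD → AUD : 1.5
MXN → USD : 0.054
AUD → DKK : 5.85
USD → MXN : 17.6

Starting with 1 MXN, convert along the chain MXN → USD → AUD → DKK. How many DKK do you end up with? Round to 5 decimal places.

0.47385

1 MXN × 0.054 = 0.054 USD
0.054 USD × 1.5 = 0.081 AUD
0.081 AUD × 5.85 = 0.47385 DKK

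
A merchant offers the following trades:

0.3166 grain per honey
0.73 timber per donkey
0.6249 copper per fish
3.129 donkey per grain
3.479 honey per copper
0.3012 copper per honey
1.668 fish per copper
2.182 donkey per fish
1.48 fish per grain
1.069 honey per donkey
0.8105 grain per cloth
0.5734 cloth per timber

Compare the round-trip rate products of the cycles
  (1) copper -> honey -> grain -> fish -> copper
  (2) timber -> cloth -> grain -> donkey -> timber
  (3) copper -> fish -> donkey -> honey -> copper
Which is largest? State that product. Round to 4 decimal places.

1.1719

(1) 3.479 × 0.3166 × 1.48 × 0.6249 = 1.01868
(2) 0.5734 × 0.8105 × 3.129 × 0.73 = 1.06155
(3) 1.668 × 2.182 × 1.069 × 0.3012 = 1.17188
Highest is cycle (3) at 1.1719 (>1, arbitrage).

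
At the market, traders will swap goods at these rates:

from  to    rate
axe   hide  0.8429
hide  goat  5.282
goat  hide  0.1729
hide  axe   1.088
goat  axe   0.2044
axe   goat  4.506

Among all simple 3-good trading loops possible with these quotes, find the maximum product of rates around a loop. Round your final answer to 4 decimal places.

hide→goat→axe→hide: 5.282 × 0.2044 × 0.8429 = 0.91003
hide→axe→goat→hide: 1.088 × 4.506 × 0.1729 = 0.84765
Maximum is hide→goat→axe→hide at 0.9100; no arbitrage — every cycle loses value.

0.9100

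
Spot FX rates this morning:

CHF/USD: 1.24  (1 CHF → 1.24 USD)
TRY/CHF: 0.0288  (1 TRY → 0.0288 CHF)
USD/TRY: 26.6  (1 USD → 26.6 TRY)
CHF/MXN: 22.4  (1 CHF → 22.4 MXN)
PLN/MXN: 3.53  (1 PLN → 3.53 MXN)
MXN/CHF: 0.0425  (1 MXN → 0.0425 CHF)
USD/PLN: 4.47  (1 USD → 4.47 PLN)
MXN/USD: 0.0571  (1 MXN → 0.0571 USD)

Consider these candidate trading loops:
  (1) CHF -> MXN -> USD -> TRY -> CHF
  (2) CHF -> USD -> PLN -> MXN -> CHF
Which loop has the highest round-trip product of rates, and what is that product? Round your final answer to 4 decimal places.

(1) 22.4 × 0.0571 × 26.6 × 0.0288 = 0.97985
(2) 1.24 × 4.47 × 3.53 × 0.0425 = 0.83156
Highest is cycle (1) at 0.9798 (≤1, no arbitrage).

0.9798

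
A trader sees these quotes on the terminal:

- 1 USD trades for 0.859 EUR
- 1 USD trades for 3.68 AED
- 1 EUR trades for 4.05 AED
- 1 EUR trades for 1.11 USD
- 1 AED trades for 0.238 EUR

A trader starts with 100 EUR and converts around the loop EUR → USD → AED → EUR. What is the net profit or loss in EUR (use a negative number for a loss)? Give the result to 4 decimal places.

100 EUR × 1.11 = 111 USD
111 USD × 3.68 = 408.48 AED
408.48 AED × 0.238 = 97.21824 EUR
Net change: 97.21824 − 100 = -2.78176 EUR

-2.7818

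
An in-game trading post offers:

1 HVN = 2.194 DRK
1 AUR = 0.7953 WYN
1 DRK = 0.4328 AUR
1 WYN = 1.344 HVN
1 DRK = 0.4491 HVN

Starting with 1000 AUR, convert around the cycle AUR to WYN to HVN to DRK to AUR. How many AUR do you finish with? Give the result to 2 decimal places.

1014.97

1000 AUR × 0.7953 = 795.3 WYN
795.3 WYN × 1.344 = 1068.8832 HVN
1068.8832 HVN × 2.194 = 2345.1297408 DRK
2345.1297408 DRK × 0.4328 = 1014.97215181824 AUR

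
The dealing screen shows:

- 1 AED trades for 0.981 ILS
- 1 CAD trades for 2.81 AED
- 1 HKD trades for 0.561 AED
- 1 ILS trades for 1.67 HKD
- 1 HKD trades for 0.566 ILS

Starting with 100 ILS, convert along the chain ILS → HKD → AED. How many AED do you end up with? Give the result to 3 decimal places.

100 ILS × 1.67 = 167 HKD
167 HKD × 0.561 = 93.687 AED

93.687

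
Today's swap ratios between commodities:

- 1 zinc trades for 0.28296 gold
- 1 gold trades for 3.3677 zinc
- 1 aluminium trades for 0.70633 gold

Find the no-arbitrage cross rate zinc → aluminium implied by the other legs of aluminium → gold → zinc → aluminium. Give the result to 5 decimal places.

0.42040

Known legs of the cycle: 0.70633 × 3.3677 = 2.378707541
For no arbitrage the full-cycle product must be 1, so the missing rate is 1 / 2.378707541 ≈ 0.4203964.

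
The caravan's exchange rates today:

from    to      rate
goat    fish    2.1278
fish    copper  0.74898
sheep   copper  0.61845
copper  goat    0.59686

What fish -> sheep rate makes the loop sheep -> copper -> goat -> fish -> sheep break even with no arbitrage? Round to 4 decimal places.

1.2732

Known legs of the cycle: 0.61845 × 0.59686 × 2.1278 = 0.7854307009626
For no arbitrage the full-cycle product must be 1, so the missing rate is 1 / 0.7854307009626 ≈ 1.273187.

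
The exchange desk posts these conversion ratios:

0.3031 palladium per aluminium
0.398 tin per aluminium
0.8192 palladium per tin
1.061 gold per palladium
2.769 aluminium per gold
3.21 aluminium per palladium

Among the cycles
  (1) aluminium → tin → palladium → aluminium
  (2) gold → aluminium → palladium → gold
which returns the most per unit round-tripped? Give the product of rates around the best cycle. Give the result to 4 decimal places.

1.0466

(1) 0.398 × 0.8192 × 3.21 = 1.04659
(2) 2.769 × 0.3031 × 1.061 = 0.89048
Highest is cycle (1) at 1.0466 (>1, arbitrage).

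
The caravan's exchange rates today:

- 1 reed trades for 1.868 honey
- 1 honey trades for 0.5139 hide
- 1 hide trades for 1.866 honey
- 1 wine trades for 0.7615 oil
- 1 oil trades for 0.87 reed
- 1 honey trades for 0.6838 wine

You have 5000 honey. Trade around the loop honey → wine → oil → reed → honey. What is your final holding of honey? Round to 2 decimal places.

4231.22

5000 honey × 0.6838 = 3419 wine
3419 wine × 0.7615 = 2603.5685 oil
2603.5685 oil × 0.87 = 2265.104595 reed
2265.104595 reed × 1.868 = 4231.21538346 honey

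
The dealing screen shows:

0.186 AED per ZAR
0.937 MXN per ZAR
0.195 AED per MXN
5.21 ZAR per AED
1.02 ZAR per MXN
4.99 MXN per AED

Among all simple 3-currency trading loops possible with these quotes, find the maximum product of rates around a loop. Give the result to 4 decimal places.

0.9519

MXN→AED→ZAR→MXN: 0.195 × 5.21 × 0.937 = 0.95195
MXN→ZAR→AED→MXN: 1.02 × 0.186 × 4.99 = 0.94670
Maximum is MXN→AED→ZAR→MXN at 0.9519; no arbitrage — every cycle loses value.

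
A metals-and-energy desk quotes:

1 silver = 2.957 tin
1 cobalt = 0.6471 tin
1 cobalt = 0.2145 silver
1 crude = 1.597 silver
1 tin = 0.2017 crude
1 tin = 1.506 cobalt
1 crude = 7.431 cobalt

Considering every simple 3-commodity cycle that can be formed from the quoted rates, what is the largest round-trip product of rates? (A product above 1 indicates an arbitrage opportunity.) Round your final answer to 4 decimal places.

cobalt→tin→crude→cobalt: 0.6471 × 0.2017 × 7.431 = 0.96989
silver→tin→cobalt→silver: 2.957 × 1.506 × 0.2145 = 0.95522
silver→tin→crude→silver: 2.957 × 0.2017 × 1.597 = 0.95249
Maximum is cobalt→tin→crude→cobalt at 0.9699; no arbitrage — every cycle loses value.

0.9699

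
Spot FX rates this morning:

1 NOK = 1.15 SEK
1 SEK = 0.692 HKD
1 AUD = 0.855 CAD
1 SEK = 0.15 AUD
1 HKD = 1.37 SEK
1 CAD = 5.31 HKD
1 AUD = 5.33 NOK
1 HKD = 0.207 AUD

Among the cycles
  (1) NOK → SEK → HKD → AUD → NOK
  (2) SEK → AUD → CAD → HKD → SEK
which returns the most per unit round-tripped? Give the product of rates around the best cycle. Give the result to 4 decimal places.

0.9330

(1) 1.15 × 0.692 × 0.207 × 5.33 = 0.87801
(2) 0.15 × 0.855 × 5.31 × 1.37 = 0.93298
Highest is cycle (2) at 0.9330 (≤1, no arbitrage).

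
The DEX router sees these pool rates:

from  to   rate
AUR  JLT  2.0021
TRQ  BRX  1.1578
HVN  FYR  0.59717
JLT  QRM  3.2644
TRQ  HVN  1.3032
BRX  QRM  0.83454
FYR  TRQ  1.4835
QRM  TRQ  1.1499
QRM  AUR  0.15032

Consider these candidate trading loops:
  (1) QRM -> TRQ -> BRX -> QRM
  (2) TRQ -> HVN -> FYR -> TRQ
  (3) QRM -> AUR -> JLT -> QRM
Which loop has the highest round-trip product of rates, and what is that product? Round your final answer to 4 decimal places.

1.1545

(1) 1.1499 × 1.1578 × 0.83454 = 1.11107
(2) 1.3032 × 0.59717 × 1.4835 = 1.15451
(3) 0.15032 × 2.0021 × 3.2644 = 0.98244
Highest is cycle (2) at 1.1545 (>1, arbitrage).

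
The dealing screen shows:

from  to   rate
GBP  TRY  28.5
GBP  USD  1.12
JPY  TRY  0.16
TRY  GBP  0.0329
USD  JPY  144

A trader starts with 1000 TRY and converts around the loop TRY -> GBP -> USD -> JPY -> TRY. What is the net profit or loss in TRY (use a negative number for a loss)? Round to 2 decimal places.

1000 TRY × 0.0329 = 32.9 GBP
32.9 GBP × 1.12 = 36.848 USD
36.848 USD × 144 = 5306.112 JPY
5306.112 JPY × 0.16 = 848.97792 TRY
Net change: 848.97792 − 1000 = -151.02208 TRY

-151.02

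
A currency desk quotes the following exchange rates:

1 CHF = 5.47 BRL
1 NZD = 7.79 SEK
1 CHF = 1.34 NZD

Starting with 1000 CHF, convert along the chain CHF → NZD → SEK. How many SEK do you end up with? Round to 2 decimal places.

10438.60

1000 CHF × 1.34 = 1340 NZD
1340 NZD × 7.79 = 10438.6 SEK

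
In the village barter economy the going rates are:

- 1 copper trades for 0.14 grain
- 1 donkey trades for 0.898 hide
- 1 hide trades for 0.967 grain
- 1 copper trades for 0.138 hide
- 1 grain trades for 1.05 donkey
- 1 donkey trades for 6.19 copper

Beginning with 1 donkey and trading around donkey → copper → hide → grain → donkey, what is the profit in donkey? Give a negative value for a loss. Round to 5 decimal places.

-0.13267

1 donkey × 6.19 = 6.19 copper
6.19 copper × 0.138 = 0.85422 hide
0.85422 hide × 0.967 = 0.82603074 grain
0.82603074 grain × 1.05 = 0.867332277 donkey
Net change: 0.867332277 − 1 = -0.132667723 donkey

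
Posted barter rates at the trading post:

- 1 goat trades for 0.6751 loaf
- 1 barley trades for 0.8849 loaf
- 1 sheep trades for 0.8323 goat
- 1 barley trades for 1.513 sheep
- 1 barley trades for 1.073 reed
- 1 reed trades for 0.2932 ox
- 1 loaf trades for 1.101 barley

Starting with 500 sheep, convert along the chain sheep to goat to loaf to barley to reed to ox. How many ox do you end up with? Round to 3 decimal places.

500 sheep × 0.8323 = 416.15 goat
416.15 goat × 0.6751 = 280.942865 loaf
280.942865 loaf × 1.101 = 309.318094365 barley
309.318094365 barley × 1.073 = 331.898315253645 reed
331.898315253645 reed × 0.2932 = 97.312586032368714 ox

97.313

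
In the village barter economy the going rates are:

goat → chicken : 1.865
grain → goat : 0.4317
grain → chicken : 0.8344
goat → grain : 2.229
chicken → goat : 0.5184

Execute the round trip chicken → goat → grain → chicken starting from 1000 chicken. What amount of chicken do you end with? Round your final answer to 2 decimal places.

964.16

1000 chicken × 0.5184 = 518.4 goat
518.4 goat × 2.229 = 1155.5136 grain
1155.5136 grain × 0.8344 = 964.16054784 chicken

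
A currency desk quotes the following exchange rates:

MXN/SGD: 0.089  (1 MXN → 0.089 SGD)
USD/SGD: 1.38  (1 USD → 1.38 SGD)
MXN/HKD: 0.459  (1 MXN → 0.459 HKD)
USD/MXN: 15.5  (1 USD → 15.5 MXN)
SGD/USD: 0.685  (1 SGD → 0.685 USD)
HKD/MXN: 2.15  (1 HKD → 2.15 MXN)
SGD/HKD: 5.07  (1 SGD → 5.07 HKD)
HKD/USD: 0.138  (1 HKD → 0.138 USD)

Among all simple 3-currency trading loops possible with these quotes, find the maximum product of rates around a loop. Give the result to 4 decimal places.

USD→MXN→HKD→USD: 15.5 × 0.459 × 0.138 = 0.98180
SGD→HKD→MXN→SGD: 5.07 × 2.15 × 0.089 = 0.97014
USD→SGD→HKD→USD: 1.38 × 5.07 × 0.138 = 0.96553
USD→MXN→SGD→USD: 15.5 × 0.089 × 0.685 = 0.94496
Maximum is USD→MXN→HKD→USD at 0.9818; no arbitrage — every cycle loses value.

0.9818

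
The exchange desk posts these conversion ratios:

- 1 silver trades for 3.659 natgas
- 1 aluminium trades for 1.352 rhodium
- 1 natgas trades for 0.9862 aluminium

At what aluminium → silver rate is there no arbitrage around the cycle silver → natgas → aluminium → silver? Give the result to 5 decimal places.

0.27712

Known legs of the cycle: 3.659 × 0.9862 = 3.6085058
For no arbitrage the full-cycle product must be 1, so the missing rate is 1 / 3.6085058 ≈ 0.2771230.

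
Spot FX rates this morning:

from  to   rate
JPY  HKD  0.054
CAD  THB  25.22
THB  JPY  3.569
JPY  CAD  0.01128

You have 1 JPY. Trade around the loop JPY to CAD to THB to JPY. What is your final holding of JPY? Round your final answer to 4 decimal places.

1 JPY × 0.01128 = 0.01128 CAD
0.01128 CAD × 25.22 = 0.2844816 THB
0.2844816 THB × 3.569 = 1.0153148304 JPY

1.0153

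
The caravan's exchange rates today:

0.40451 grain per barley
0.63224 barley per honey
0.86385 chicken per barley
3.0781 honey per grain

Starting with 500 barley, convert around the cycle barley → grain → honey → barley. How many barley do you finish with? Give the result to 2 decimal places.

393.61

500 barley × 0.40451 = 202.255 grain
202.255 grain × 3.0781 = 622.5611155 honey
622.5611155 honey × 0.63224 = 393.60803966372 barley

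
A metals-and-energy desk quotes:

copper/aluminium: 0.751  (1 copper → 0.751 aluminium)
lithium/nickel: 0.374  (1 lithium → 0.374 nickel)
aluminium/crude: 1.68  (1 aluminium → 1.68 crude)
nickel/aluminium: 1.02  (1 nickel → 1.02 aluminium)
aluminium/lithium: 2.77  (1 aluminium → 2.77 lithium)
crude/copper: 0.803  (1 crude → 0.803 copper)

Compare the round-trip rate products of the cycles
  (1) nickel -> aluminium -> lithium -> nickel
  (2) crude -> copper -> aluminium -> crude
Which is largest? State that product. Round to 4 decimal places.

1.0567

(1) 1.02 × 2.77 × 0.374 = 1.05670
(2) 0.803 × 0.751 × 1.68 = 1.01313
Highest is cycle (1) at 1.0567 (>1, arbitrage).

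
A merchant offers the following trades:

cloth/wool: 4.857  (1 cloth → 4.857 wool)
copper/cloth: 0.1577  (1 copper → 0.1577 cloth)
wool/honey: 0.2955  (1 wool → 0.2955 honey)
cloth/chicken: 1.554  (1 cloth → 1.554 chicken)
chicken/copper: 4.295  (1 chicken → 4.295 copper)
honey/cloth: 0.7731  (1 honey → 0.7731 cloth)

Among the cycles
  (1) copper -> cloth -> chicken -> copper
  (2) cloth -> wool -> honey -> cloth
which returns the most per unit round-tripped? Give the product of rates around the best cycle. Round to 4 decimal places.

1.1096

(1) 0.1577 × 1.554 × 4.295 = 1.05256
(2) 4.857 × 0.2955 × 0.7731 = 1.10959
Highest is cycle (2) at 1.1096 (>1, arbitrage).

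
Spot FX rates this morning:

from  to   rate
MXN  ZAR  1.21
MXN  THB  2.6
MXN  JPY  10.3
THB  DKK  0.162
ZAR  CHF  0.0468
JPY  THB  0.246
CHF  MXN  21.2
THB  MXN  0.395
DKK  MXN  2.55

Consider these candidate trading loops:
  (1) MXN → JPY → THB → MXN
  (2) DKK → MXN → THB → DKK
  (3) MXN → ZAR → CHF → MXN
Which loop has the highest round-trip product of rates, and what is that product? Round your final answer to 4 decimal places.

1.2005

(1) 10.3 × 0.246 × 0.395 = 1.00085
(2) 2.55 × 2.6 × 0.162 = 1.07406
(3) 1.21 × 0.0468 × 21.2 = 1.20051
Highest is cycle (3) at 1.2005 (>1, arbitrage).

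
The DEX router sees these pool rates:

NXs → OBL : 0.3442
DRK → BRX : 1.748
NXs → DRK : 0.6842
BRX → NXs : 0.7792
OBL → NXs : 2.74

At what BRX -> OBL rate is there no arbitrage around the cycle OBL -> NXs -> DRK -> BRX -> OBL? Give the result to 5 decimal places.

Known legs of the cycle: 2.74 × 0.6842 × 1.748 = 3.276989584
For no arbitrage the full-cycle product must be 1, so the missing rate is 1 / 3.276989584 ≈ 0.3051581.

0.30516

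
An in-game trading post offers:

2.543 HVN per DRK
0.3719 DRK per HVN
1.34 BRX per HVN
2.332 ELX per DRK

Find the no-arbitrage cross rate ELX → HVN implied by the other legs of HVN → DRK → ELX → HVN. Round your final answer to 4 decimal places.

Known legs of the cycle: 0.3719 × 2.332 = 0.8672708
For no arbitrage the full-cycle product must be 1, so the missing rate is 1 / 0.8672708 ≈ 1.153042.

1.1530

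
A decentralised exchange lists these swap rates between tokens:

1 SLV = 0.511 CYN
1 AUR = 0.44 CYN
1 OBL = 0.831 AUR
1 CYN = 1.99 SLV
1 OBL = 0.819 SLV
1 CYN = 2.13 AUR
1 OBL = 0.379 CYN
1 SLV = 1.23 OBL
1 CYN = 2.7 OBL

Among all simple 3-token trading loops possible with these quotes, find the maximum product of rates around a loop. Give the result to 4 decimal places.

CYN→OBL→SLV→CYN: 2.7 × 0.819 × 0.511 = 1.12997
CYN→OBL→AUR→CYN: 2.7 × 0.831 × 0.44 = 0.98723
CYN→SLV→OBL→CYN: 1.99 × 1.23 × 0.379 = 0.92768
Maximum is CYN→OBL→SLV→CYN at 1.1300; arbitrage exists.

1.1300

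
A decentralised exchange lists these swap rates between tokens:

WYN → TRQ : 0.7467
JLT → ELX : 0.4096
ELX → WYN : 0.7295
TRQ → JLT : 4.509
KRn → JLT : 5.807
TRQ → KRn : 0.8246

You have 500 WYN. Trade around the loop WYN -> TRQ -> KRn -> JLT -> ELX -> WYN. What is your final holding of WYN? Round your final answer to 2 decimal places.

500 WYN × 0.7467 = 373.35 TRQ
373.35 TRQ × 0.8246 = 307.86441 KRn
307.86441 KRn × 5.807 = 1787.76862887 JLT
1787.76862887 JLT × 0.4096 = 732.270030385152 ELX
732.270030385152 ELX × 0.7295 = 534.190987165968384 WYN

534.19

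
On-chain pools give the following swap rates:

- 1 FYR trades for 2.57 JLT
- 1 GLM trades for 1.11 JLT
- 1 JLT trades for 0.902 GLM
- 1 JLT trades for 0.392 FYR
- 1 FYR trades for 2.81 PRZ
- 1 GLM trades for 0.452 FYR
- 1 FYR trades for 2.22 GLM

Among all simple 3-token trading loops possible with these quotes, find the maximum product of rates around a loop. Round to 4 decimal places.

1.0478

FYR→JLT→GLM→FYR: 2.57 × 0.902 × 0.452 = 1.04780
FYR→GLM→JLT→FYR: 2.22 × 1.11 × 0.392 = 0.96597
Maximum is FYR→JLT→GLM→FYR at 1.0478; arbitrage exists.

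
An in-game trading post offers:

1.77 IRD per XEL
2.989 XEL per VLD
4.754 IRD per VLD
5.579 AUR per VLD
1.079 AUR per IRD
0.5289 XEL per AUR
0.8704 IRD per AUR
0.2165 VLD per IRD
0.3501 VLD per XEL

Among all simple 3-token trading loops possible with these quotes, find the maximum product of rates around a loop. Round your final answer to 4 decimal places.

1.1454

IRD→VLD→XEL→IRD: 0.2165 × 2.989 × 1.77 = 1.14540
IRD→VLD→AUR→IRD: 0.2165 × 5.579 × 0.8704 = 1.05132
VLD→AUR→XEL→VLD: 5.579 × 0.5289 × 0.3501 = 1.03305
IRD→AUR→XEL→IRD: 1.079 × 0.5289 × 1.77 = 1.01011
Maximum is IRD→VLD→XEL→IRD at 1.1454; arbitrage exists.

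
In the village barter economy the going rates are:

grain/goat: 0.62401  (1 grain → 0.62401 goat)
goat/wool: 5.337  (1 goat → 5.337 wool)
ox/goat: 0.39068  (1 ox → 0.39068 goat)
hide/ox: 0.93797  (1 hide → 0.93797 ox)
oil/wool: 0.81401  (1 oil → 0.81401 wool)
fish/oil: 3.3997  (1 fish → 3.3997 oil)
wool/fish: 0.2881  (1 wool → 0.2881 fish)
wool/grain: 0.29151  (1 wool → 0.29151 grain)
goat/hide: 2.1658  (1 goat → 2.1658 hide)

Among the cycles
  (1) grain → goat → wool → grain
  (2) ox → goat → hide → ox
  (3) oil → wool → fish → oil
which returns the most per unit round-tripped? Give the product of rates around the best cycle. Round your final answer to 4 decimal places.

(1) 0.62401 × 5.337 × 0.29151 = 0.97083
(2) 0.39068 × 2.1658 × 0.93797 = 0.79365
(3) 0.81401 × 0.2881 × 3.3997 = 0.79729
Highest is cycle (1) at 0.9708 (≤1, no arbitrage).

0.9708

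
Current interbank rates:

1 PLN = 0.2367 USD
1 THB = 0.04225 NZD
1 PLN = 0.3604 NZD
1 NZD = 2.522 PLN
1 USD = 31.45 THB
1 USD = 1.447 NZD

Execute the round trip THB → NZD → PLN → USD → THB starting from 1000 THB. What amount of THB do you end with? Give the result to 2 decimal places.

1000 THB × 0.04225 = 42.25 NZD
42.25 NZD × 2.522 = 106.5545 PLN
106.5545 PLN × 0.2367 = 25.22145015 USD
25.22145015 USD × 31.45 = 793.2146072175 THB

793.21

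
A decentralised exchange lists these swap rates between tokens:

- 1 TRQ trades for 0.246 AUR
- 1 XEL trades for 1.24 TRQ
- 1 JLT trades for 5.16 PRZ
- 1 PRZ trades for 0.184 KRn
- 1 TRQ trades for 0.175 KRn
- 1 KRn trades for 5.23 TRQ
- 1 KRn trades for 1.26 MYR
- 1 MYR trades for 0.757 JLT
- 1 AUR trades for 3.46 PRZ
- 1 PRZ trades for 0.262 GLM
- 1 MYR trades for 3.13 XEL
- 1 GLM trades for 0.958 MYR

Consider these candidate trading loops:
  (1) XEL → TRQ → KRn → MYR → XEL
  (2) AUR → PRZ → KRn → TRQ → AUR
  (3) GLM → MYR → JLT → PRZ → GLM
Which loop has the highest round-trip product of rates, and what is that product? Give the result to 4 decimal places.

0.9804

(1) 1.24 × 0.175 × 1.26 × 3.13 = 0.85580
(2) 3.46 × 0.184 × 5.23 × 0.246 = 0.81909
(3) 0.958 × 0.757 × 5.16 × 0.262 = 0.98042
Highest is cycle (3) at 0.9804 (≤1, no arbitrage).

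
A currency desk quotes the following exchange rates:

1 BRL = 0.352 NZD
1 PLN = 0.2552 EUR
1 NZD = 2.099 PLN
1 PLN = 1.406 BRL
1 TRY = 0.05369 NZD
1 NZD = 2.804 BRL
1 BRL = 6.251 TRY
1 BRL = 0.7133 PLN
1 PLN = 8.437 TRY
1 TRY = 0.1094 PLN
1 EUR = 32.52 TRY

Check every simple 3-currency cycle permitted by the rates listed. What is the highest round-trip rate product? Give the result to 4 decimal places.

1.0388

NZD→PLN→BRL→NZD: 2.099 × 1.406 × 0.352 = 1.03882
TRY→PLN→BRL→TRY: 0.1094 × 1.406 × 6.251 = 0.96151
TRY→NZD→PLN→TRY: 0.05369 × 2.099 × 8.437 = 0.95081
TRY→NZD→BRL→TRY: 0.05369 × 2.804 × 6.251 = 0.94107
EUR→TRY→PLN→EUR: 32.52 × 0.1094 × 0.2552 = 0.90792
Maximum is NZD→PLN→BRL→NZD at 1.0388; arbitrage exists.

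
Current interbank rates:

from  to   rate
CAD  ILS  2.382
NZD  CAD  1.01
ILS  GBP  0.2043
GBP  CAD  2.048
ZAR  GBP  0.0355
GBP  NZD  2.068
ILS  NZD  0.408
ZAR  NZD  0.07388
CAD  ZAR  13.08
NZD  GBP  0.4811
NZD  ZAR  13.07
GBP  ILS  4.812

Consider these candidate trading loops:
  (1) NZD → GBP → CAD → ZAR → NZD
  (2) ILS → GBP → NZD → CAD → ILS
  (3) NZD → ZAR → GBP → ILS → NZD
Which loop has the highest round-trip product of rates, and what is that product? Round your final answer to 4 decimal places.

1.0164

(1) 0.4811 × 2.048 × 13.08 × 0.07388 = 0.95214
(2) 0.2043 × 2.068 × 1.01 × 2.382 = 1.01644
(3) 13.07 × 0.0355 × 4.812 × 0.408 = 0.91094
Highest is cycle (2) at 1.0164 (>1, arbitrage).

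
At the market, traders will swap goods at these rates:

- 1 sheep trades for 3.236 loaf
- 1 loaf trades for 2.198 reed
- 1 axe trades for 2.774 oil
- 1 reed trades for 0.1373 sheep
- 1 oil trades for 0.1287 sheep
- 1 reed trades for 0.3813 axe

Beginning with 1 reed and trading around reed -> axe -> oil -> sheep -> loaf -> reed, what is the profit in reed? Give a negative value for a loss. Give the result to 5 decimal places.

1 reed × 0.3813 = 0.3813 axe
0.3813 axe × 2.774 = 1.0577262 oil
1.0577262 oil × 0.1287 = 0.13612936194 sheep
0.13612936194 sheep × 3.236 = 0.44051461523784 loaf
0.44051461523784 loaf × 2.198 = 0.96825112429277232 reed
Net change: 0.96825112429277232 − 1 = -0.03174887570722768 reed

-0.03175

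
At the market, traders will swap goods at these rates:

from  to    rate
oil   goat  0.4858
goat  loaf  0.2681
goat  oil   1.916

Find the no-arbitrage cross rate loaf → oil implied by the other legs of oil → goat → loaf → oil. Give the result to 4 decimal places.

Known legs of the cycle: 0.4858 × 0.2681 = 0.13024298
For no arbitrage the full-cycle product must be 1, so the missing rate is 1 / 0.13024298 ≈ 7.677957.

7.6780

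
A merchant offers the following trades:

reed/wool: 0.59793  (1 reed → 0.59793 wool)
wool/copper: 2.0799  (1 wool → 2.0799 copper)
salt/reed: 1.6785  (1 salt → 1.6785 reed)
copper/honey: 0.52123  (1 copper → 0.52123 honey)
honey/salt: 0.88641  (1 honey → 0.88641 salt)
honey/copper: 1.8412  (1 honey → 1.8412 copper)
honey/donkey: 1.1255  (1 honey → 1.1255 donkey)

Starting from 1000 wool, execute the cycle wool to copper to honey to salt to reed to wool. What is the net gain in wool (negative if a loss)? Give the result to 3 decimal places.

1000 wool × 2.0799 = 2079.9 copper
2079.9 copper × 0.52123 = 1084.106277 honey
1084.106277 honey × 0.88641 = 960.96264499557 salt
960.96264499557 salt × 1.6785 = 1612.975799625064245 reed
1612.975799625064245 reed × 0.59793 = 964.44661986981466401285 wool
Net change: 964.44661986981466401285 − 1000 = -35.55338013018533598715 wool

-35.553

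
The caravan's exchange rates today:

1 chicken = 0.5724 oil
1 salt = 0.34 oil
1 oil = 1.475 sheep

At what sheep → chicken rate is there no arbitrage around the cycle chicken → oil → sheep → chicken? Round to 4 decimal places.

Known legs of the cycle: 0.5724 × 1.475 = 0.84429
For no arbitrage the full-cycle product must be 1, so the missing rate is 1 / 0.84429 ≈ 1.184427.

1.1844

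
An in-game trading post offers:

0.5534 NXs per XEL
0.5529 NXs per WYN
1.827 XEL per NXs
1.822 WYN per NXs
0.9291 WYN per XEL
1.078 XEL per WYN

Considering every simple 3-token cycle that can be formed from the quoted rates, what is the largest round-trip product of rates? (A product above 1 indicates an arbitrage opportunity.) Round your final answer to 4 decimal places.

WYN→XEL→NXs→WYN: 1.078 × 0.5534 × 1.822 = 1.08694
WYN→NXs→XEL→WYN: 0.5529 × 1.827 × 0.9291 = 0.93853
Maximum is WYN→XEL→NXs→WYN at 1.0869; arbitrage exists.

1.0869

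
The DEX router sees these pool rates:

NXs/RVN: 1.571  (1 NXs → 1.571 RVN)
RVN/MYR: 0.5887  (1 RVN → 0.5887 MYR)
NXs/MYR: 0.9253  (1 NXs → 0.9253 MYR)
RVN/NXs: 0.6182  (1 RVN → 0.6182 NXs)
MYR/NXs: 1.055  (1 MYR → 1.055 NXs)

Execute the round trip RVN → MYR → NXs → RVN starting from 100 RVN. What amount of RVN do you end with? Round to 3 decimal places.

97.571

100 RVN × 0.5887 = 58.87 MYR
58.87 MYR × 1.055 = 62.10785 NXs
62.10785 NXs × 1.571 = 97.57143235 RVN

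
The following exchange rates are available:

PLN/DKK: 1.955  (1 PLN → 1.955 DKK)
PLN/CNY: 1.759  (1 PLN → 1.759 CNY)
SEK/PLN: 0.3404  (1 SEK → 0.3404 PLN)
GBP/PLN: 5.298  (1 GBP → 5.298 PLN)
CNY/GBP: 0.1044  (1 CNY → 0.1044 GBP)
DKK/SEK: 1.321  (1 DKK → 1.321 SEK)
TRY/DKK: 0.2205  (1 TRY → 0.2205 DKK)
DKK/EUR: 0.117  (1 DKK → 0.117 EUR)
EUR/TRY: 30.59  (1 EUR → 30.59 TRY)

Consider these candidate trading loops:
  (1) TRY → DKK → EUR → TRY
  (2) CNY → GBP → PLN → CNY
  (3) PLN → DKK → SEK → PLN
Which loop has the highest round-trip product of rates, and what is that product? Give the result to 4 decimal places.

0.9729

(1) 0.2205 × 0.117 × 30.59 = 0.78918
(2) 0.1044 × 5.298 × 1.759 = 0.97292
(3) 1.955 × 1.321 × 0.3404 = 0.87910
Highest is cycle (2) at 0.9729 (≤1, no arbitrage).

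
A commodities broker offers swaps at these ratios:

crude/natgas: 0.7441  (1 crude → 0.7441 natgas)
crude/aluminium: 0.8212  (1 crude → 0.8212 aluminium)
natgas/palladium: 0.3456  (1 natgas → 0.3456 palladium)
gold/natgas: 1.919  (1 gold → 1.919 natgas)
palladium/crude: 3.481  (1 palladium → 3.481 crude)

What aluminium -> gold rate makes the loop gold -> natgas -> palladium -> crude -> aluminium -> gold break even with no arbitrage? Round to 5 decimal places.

0.52747

Known legs of the cycle: 1.919 × 0.3456 × 3.481 × 0.8212 = 1.89583995806208
For no arbitrage the full-cycle product must be 1, so the missing rate is 1 / 1.89583995806208 ≈ 0.5274707.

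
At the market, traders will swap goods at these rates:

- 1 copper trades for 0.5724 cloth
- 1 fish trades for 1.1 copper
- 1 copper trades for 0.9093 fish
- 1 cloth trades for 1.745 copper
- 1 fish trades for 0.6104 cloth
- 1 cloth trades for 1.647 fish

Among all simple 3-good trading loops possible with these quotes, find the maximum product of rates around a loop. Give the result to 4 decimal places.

1.0370

copper→cloth→fish→copper: 0.5724 × 1.647 × 1.1 = 1.03702
copper→fish→cloth→copper: 0.9093 × 0.6104 × 1.745 = 0.96854
Maximum is copper→cloth→fish→copper at 1.0370; arbitrage exists.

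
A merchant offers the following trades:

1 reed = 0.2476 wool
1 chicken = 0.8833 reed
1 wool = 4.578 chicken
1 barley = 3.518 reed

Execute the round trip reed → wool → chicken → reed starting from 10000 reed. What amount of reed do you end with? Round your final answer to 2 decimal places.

10012.32

10000 reed × 0.2476 = 2476 wool
2476 wool × 4.578 = 11335.128 chicken
11335.128 chicken × 0.8833 = 10012.3185624 reed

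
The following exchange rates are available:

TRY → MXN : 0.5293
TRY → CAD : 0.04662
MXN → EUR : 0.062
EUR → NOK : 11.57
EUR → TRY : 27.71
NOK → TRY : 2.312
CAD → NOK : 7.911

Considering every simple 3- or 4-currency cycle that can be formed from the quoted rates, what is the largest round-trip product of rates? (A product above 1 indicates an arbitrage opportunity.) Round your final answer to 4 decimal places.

0.9093

TRY→MXN→EUR→TRY: 0.5293 × 0.062 × 27.71 = 0.90935
NOK→TRY→MXN→EUR→NOK: 2.312 × 0.5293 × 0.062 × 11.57 = 0.87784
NOK→TRY→CAD→NOK: 2.312 × 0.04662 × 7.911 = 0.85269
Maximum is TRY→MXN→EUR→TRY at 0.9093; no arbitrage — every cycle loses value.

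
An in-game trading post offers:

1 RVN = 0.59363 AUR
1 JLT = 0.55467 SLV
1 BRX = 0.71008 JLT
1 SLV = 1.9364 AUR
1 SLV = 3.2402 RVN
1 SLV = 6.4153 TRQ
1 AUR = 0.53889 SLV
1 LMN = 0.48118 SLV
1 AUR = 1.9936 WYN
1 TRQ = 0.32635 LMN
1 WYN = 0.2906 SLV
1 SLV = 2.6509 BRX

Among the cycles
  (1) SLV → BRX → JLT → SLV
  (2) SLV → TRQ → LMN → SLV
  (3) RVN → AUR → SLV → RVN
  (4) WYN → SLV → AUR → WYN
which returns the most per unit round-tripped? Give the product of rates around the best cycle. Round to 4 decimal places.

(1) 2.6509 × 0.71008 × 0.55467 = 1.04408
(2) 6.4153 × 0.32635 × 0.48118 = 1.00741
(3) 0.59363 × 0.53889 × 3.2402 = 1.03654
(4) 0.2906 × 1.9364 × 1.9936 = 1.12183
Highest is cycle (4) at 1.1218 (>1, arbitrage).

1.1218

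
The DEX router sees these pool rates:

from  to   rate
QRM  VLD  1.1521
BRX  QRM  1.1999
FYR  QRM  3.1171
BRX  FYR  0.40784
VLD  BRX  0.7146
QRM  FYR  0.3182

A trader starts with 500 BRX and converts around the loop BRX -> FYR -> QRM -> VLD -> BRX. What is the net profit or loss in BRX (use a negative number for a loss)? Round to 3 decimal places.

23.316

500 BRX × 0.40784 = 203.92 FYR
203.92 FYR × 3.1171 = 635.639032 QRM
635.639032 QRM × 1.1521 = 732.3197287672 VLD
732.3197287672 VLD × 0.7146 = 523.31567817704112 BRX
Net change: 523.31567817704112 − 500 = 23.31567817704112 BRX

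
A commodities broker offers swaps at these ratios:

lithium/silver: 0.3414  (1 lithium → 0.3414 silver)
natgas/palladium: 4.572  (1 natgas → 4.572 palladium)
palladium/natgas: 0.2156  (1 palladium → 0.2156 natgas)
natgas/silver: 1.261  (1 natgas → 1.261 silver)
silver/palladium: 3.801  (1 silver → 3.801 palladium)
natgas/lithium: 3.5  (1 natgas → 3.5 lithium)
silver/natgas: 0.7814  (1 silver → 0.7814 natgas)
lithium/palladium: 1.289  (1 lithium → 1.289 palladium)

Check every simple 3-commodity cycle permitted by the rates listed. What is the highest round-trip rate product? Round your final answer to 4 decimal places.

natgas→silver→palladium→natgas: 1.261 × 3.801 × 0.2156 = 1.03338
natgas→lithium→palladium→natgas: 3.5 × 1.289 × 0.2156 = 0.97268
natgas→lithium→silver→natgas: 3.5 × 0.3414 × 0.7814 = 0.93369
Maximum is natgas→silver→palladium→natgas at 1.0334; arbitrage exists.

1.0334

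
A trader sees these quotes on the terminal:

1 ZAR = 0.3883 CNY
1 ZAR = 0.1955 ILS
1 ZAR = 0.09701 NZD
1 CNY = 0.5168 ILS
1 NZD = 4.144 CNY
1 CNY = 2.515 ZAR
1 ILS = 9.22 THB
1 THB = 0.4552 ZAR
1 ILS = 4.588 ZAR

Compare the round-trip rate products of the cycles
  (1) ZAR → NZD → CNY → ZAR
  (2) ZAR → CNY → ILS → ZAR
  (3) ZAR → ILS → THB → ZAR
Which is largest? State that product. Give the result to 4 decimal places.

(1) 0.09701 × 4.144 × 2.515 = 1.01105
(2) 0.3883 × 0.5168 × 4.588 = 0.92069
(3) 0.1955 × 9.22 × 0.4552 = 0.82050
Highest is cycle (1) at 1.0111 (>1, arbitrage).

1.0111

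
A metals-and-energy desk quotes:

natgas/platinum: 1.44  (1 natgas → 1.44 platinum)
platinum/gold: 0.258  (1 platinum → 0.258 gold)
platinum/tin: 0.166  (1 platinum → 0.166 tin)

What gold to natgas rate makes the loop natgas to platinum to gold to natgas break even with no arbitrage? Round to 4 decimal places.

Known legs of the cycle: 1.44 × 0.258 = 0.37152
For no arbitrage the full-cycle product must be 1, so the missing rate is 1 / 0.37152 ≈ 2.691645.

2.6916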